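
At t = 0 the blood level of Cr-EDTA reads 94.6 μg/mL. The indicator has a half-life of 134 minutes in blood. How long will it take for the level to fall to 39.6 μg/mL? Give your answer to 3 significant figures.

Fraction remaining = 39.6/94.6 ≈ 0.4186.
n = log₂(94.6/39.6) = ln(2.3889)/ln 2 ≈ 1.2563 half-lives.
t = n × t½ = 1.2563 × 134 ≈ 168.35 minutes.

168 minutes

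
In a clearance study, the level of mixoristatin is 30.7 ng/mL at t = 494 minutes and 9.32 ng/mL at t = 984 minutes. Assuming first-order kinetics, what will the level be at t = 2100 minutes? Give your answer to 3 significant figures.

Over Δt = 984 − 494 = 490 minutes, the level fell by a factor of 30.7/9.32 ≈ 3.294.
n = log₂(3.294) ≈ 1.7198 half-lives, so t½ = 490/1.7198 ≈ 284.91 minutes.
From t = 984 to t = 2100: 9.32 × (1/2)^((2100−984)/284.91) ≈ 0.61699 ng/mL.

0.617 ng/mL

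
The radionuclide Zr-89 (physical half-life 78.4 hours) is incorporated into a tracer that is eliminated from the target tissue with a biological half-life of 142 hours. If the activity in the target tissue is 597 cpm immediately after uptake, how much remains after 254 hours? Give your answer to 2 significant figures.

18 cpm

1/t_eff = 1/t_phys + 1/t_biol = 1/78.4 + 1/142 = 0.019797 per hour.
t_eff = 78.4 × 142 / (78.4 + 142) ≈ 50.512 hours.
Remaining = 597 × (1/2)^(254/50.512) = 597 × (1/2)^5.0285 ≈ 18.291 cpm.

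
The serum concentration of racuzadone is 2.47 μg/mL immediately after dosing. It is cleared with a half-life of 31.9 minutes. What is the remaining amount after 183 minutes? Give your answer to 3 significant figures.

Number of half-lives: n = 183/31.9 ≈ 5.7367.
Remaining = 2.47 × (1/2)^5.7367 = 2.47 × 0.018754 ≈ 0.046322 μg/mL.

0.0463 μg/mL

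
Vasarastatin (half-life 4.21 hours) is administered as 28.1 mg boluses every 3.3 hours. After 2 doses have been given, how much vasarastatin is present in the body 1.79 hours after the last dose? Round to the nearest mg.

33 mg

The 2 doses were given 5.09, 1.79 hours ago.
Total = 28.1·(1/2)^(5.09/4.21) + 28.1·(1/2)^(1.79/4.21)
      = 12.155 + 20.927 ≈ 33.082 mg.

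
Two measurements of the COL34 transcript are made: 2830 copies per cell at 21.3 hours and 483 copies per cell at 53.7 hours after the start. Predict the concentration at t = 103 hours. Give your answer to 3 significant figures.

Over Δt = 53.7 − 21.3 = 32.4 hours, the level fell by a factor of 2830/483 ≈ 5.8592.
n = log₂(5.8592) ≈ 2.5507 half-lives, so t½ = 32.4/2.5507 ≈ 12.702 hours.
From t = 53.7 to t = 103: 483 × (1/2)^((103−53.7)/12.702) ≈ 32.779 copies per cell.

32.8 copies per cell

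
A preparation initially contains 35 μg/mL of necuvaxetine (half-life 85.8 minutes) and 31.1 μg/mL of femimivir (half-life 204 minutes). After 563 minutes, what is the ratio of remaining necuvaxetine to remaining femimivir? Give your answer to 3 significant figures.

0.0807

necuvaxetine: 35 × (1/2)^(563/85.8) = 35 × (1/2)^6.5618 ≈ 0.37049 μg/mL.
femimivir: 31.1 × (1/2)^(563/204) = 31.1 × (1/2)^2.7598 ≈ 4.5917 μg/mL.
Ratio ≈ 0.37049 / 4.5917 ≈ 0.080687.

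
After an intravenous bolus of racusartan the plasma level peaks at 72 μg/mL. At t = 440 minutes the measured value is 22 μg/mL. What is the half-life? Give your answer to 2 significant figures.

260 minutes

A/A₀ = 22/72 ≈ 0.30556.
n = log₂(3.2727) ≈ 1.7105 half-lives elapsed in 440 minutes.
t½ = 440/1.7105 ≈ 257.24 minutes.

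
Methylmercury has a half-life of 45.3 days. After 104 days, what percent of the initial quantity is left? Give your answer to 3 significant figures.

n = 104/45.3 ≈ 2.2958 half-lives.
Fraction remaining = (1/2)^2.2958 ≈ 0.20365, i.e. 20.365%.

20.4%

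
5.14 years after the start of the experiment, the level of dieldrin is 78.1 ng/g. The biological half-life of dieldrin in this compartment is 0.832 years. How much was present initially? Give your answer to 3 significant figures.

Number of half-lives elapsed: n = 5.14/0.832 ≈ 6.1779.
A₀ = A × 2^n = 78.1 × 2^6.1779 = 78.1 × 72.398 ≈ 5654.3 ng/g.

5650 ng/g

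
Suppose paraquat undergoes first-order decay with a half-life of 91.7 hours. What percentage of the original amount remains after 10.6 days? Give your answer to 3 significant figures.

14.6%

10.6 days = 254.4 hours.
n = 254.4/91.7 ≈ 2.7743 half-lives.
Fraction remaining = (1/2)^2.7743 ≈ 0.14617, i.e. 14.617%.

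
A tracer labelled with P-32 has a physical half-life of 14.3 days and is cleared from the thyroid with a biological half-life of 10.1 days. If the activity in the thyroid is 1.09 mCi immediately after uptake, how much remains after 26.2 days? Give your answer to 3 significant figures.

0.0507 mCi

1/t_eff = 1/t_phys + 1/t_biol = 1/14.3 + 1/10.1 = 0.16894 per day.
t_eff = 14.3 × 10.1 / (14.3 + 10.1) ≈ 5.9193 days.
Remaining = 1.09 × (1/2)^(26.2/5.9193) = 1.09 × (1/2)^4.4262 ≈ 0.050699 mCi.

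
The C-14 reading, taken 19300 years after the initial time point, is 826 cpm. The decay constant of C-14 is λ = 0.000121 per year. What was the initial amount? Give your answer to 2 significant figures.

t½ = ln 2 / λ = 0.69315 / 0.000121 ≈ 5728.5 years.
Number of half-lives elapsed: n = 19300/5728.5 ≈ 3.3691.
A₀ = A × 2^n = 826 × 2^3.3691 = 826 × 10.333 ≈ 8534.7 cpm.

8500 cpm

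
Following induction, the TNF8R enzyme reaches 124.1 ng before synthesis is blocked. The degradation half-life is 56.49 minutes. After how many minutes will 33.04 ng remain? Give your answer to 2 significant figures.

Fraction remaining = 33.04/124.1 ≈ 0.26624.
n = log₂(124.1/33.04) = ln(3.7561)/ln 2 ≈ 1.9092 half-lives.
t = n × t½ = 1.9092 × 56.49 ≈ 107.85 minutes.

110 minutes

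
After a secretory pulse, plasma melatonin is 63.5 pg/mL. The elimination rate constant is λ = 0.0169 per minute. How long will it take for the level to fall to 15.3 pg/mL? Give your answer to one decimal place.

84.2 minutes

t½ = ln 2 / λ = 0.69315 / 0.0169 ≈ 41.015 minutes.
Fraction remaining = 15.3/63.5 ≈ 0.24094.
n = log₂(63.5/15.3) = ln(4.1503)/ln 2 ≈ 2.0532 half-lives.
t = n × t½ = 2.0532 × 41.015 ≈ 84.212 minutes.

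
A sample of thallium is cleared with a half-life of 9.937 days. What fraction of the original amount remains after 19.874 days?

n = 19.874/9.937 ≈ 2 half-lives.
Fraction remaining = (1/2)^2 ≈ 0.25.

0.25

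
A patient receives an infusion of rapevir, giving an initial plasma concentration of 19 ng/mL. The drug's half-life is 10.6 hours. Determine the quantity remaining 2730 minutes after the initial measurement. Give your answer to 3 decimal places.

Convert the elapsed time: 2730 minutes = 45.5 hours.
Number of half-lives: n = 45.5/10.6 ≈ 4.2925.
Remaining = 19 × (1/2)^4.2925 = 19 × 0.051032 ≈ 0.96961 ng/mL.

0.970 ng/mL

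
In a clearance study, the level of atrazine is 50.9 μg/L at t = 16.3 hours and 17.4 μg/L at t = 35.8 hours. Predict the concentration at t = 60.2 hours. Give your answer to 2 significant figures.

Over Δt = 35.8 − 16.3 = 19.5 hours, the level fell by a factor of 50.9/17.4 ≈ 2.9253.
n = log₂(2.9253) ≈ 1.5486 half-lives, so t½ = 19.5/1.5486 ≈ 12.592 hours.
From t = 35.8 to t = 60.2: 17.4 × (1/2)^((60.2−35.8)/12.592) ≈ 4.5419 μg/L.

4.5 μg/L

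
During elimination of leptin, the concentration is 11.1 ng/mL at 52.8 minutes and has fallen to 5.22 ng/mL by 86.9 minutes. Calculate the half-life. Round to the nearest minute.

31 minutes

Over Δt = 86.9 − 52.8 = 34.1 minutes, the level fell by a factor of 11.1/5.22 ≈ 2.1264.
n = log₂(2.1264) ≈ 1.0884 half-lives, so t½ = 34.1/1.0884 ≈ 31.329 minutes.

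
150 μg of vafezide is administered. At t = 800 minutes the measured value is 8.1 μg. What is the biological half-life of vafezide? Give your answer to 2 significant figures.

A/A₀ = 8.1/150 ≈ 0.054.
n = log₂(18.519) ≈ 4.2109 half-lives elapsed in 800 minutes.
t½ = 800/4.2109 ≈ 189.98 minutes.

190 minutes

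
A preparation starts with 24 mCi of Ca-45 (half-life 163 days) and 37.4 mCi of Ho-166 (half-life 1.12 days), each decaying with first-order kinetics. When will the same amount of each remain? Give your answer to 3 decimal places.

Set 24·(1/2)^(t/163) = 37.4·(1/2)^(t/1.12).
Taking log₂: log₂(24/37.4) = t·(1/163 − 1/1.12).
log₂(0.64171) = -0.64; 1/163 − 1/1.12 = -0.88672.
t = -0.64 / -0.88672 ≈ 0.72176 days.

0.722 days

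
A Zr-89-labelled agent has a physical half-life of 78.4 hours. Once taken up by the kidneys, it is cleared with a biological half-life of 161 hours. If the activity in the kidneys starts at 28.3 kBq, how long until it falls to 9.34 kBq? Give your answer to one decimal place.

84.3 hours

1/t_eff = 1/t_phys + 1/t_biol = 1/78.4 + 1/161 = 0.018966 per hour.
t_eff = 78.4 × 161 / (78.4 + 161) ≈ 52.725 hours.
n = log₂(28.3/9.34) ≈ 1.5993; t = 1.5993 × 52.725 ≈ 84.324 hours.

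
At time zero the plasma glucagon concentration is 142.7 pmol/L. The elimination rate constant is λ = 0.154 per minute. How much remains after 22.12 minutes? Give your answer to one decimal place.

4.7 pmol/L

t½ = ln 2 / λ = 0.69315 / 0.154 ≈ 4.501 minutes.
Number of half-lives: n = 22.12/4.501 ≈ 4.9145.
Remaining = 142.7 × (1/2)^4.9145 = 142.7 × 0.033158 ≈ 4.7316 pmol/L.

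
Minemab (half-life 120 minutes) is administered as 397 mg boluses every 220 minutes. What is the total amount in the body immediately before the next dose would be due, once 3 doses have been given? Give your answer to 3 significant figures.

The 3 doses were given 660, 440, 220 minutes ago.
Total = 397·(1/2)^(660/120) + 397·(1/2)^(440/120) + 397·(1/2)^(220/120)
      = 8.7725 + 31.262 + 111.4 ≈ 151.44 mg.

151 mg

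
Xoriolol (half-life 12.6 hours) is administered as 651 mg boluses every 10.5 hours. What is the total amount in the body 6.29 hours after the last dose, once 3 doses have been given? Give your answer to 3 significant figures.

The 3 doses were given 27.29, 16.79, 6.29 hours ago.
Total = 651·(1/2)^(27.29/12.6) + 651·(1/2)^(16.79/12.6) + 651·(1/2)^(6.29/12.6)
      = 145.07 + 258.49 + 460.58 ≈ 864.15 mg.

864 mg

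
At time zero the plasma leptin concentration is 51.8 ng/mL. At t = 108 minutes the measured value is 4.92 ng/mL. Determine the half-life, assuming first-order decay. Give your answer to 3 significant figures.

31.8 minutes

A/A₀ = 4.92/51.8 ≈ 0.094981.
n = log₂(10.528) ≈ 3.3962 half-lives elapsed in 108 minutes.
t½ = 108/3.3962 ≈ 31.8 minutes.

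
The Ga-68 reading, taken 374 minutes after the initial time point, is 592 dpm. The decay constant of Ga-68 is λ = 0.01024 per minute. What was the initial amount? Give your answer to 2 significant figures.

t½ = ln 2 / λ = 0.69315 / 0.01024 ≈ 67.69 minutes.
Number of half-lives elapsed: n = 374/67.69 ≈ 5.5252.
A₀ = A × 2^n = 592 × 2^5.5252 = 592 × 46.051 ≈ 27262 dpm.

27000 dpm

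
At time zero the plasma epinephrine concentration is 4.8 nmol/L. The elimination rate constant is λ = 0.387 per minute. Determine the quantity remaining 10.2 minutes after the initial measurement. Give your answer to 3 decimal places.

0.093 nmol/L

t½ = ln 2 / λ = 0.69315 / 0.387 ≈ 1.7911 minutes.
Number of half-lives: n = 10.2/1.7911 ≈ 5.6949.
Remaining = 4.8 × (1/2)^5.6949 = 4.8 × 0.019305 ≈ 0.092663 nmol/L.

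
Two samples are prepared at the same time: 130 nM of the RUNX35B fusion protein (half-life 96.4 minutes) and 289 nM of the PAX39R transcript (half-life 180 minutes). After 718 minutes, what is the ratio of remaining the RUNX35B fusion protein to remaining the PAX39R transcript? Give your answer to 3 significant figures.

RUNX35B fusion protein: 130 × (1/2)^(718/96.4) = 130 × (1/2)^7.4481 ≈ 0.74444 nM.
PAX39R transcript: 289 × (1/2)^(718/180) = 289 × (1/2)^3.9889 ≈ 18.202 nM.
Ratio ≈ 0.74444 / 18.202 ≈ 0.040899.

0.0409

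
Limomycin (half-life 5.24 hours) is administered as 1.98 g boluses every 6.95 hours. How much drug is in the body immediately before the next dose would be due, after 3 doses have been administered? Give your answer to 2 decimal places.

The 3 doses were given 20.85, 13.9, 6.95 hours ago.
Total = 1.98·(1/2)^(20.85/5.24) + 1.98·(1/2)^(13.9/5.24) + 1.98·(1/2)^(6.95/5.24)
      = 0.12556 + 0.31487 + 0.78958 ≈ 1.23 g.

1.23 g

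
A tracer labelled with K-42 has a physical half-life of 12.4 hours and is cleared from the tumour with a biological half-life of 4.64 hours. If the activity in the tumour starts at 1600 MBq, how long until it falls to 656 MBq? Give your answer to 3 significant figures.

1/t_eff = 1/t_phys + 1/t_biol = 1/12.4 + 1/4.64 = 0.29616 per hour.
t_eff = 12.4 × 4.64 / (12.4 + 4.64) ≈ 3.3765 hours.
n = log₂(1600/656) ≈ 1.2863; t = 1.2863 × 3.3765 ≈ 4.3432 hours.

4.34 hours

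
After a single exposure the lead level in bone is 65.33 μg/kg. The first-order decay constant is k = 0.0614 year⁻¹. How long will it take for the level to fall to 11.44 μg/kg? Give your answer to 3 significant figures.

28.4 years

t½ = ln 2 / k = 0.69315 / 0.0614 ≈ 11.289 years.
Fraction remaining = 11.44/65.33 ≈ 0.17511.
n = log₂(65.33/11.44) = ln(5.7107)/ln 2 ≈ 2.5137 half-lives.
t = n × t½ = 2.5137 × 11.289 ≈ 28.377 years.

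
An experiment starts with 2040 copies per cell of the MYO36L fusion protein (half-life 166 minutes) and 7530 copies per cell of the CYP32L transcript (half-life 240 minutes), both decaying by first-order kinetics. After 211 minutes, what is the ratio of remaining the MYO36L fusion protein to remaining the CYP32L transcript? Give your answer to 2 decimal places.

0.21

MYO36L fusion protein: 2040 × (1/2)^(211/166) = 2040 × (1/2)^1.2711 ≈ 845.27 copies per cell.
CYP32L transcript: 7530 × (1/2)^(211/240) = 7530 × (1/2)^0.87917 ≈ 4093.9 copies per cell.
Ratio ≈ 845.27 / 4093.9 ≈ 0.20647.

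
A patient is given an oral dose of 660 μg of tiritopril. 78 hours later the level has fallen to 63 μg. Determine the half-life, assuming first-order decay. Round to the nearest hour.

A/A₀ = 63/660 ≈ 0.095455.
n = log₂(10.476) ≈ 3.389 half-lives elapsed in 78 hours.
t½ = 78/3.389 ≈ 23.015 hours.

23 hours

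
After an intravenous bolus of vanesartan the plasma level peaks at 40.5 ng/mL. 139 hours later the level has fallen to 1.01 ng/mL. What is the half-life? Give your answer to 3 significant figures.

A/A₀ = 1.01/40.5 ≈ 0.024938.
n = log₂(40.099) ≈ 5.3255 half-lives elapsed in 139 hours.
t½ = 139/5.3255 ≈ 26.101 hours.

26.1 hours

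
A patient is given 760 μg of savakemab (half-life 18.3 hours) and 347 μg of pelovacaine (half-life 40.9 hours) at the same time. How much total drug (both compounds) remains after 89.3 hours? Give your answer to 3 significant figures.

savakemab: 760 × (1/2)^(89.3/18.3) = 760 × (1/2)^4.8798 ≈ 25.814 μg.
pelovacaine: 347 × (1/2)^(89.3/40.9) = 347 × (1/2)^2.1834 ≈ 76.396 μg.
Total = 25.814 + 76.396 ≈ 102.21 μg.

102 μg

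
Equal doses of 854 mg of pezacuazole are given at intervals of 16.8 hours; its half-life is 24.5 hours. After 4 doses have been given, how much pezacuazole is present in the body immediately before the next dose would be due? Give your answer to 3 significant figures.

The 4 doses were given 67.2, 50.4, 33.6, 16.8 hours ago.
Total = 854·(1/2)^(67.2/24.5) + 854·(1/2)^(50.4/24.5) + 854·(1/2)^(33.6/24.5) + 854·(1/2)^(16.8/24.5)
      = 127.58 + 205.21 + 330.08 + 530.93 ≈ 1193.8 mg.

1190 mg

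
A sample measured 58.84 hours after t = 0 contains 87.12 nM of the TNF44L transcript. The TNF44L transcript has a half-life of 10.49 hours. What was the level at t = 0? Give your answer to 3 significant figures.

4250 nM

Number of half-lives elapsed: n = 58.84/10.49 ≈ 5.6092.
A₀ = A × 2^n = 87.12 × 2^5.6092 = 87.12 × 48.812 ≈ 4252.5 nM.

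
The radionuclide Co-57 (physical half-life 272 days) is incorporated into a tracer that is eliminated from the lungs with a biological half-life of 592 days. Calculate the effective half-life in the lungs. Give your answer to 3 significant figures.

186 days

1/t_eff = 1/t_phys + 1/t_biol = 1/272 + 1/592 = 0.0053657 per day.
t_eff = 272 × 592 / (272 + 592) ≈ 186.37 days.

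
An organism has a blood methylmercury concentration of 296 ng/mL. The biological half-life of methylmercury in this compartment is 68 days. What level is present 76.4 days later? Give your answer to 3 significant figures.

136 ng/mL

Number of half-lives: n = 76.4/68 ≈ 1.1235.
Remaining = 296 × (1/2)^1.1235 = 296 × 0.45897 ≈ 135.86 ng/mL.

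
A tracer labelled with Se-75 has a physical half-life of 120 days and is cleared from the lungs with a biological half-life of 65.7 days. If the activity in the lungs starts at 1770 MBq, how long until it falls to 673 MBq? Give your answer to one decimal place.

59.2 days

1/t_eff = 1/t_phys + 1/t_biol = 1/120 + 1/65.7 = 0.023554 per day.
t_eff = 120 × 65.7 / (120 + 65.7) ≈ 42.456 days.
n = log₂(1770/673) ≈ 1.3951; t = 1.3951 × 42.456 ≈ 59.229 days.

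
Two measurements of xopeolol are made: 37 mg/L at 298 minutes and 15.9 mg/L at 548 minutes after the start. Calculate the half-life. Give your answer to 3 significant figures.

205 minutes

Over Δt = 548 − 298 = 250 minutes, the level fell by a factor of 37/15.9 ≈ 2.327.
n = log₂(2.327) ≈ 1.2185 half-lives, so t½ = 250/1.2185 ≈ 205.17 minutes.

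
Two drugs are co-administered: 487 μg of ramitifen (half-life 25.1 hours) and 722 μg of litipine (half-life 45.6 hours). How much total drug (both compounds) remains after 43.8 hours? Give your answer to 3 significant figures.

516 μg

ramitifen: 487 × (1/2)^(43.8/25.1) = 487 × (1/2)^1.745 ≈ 145.29 μg.
litipine: 722 × (1/2)^(43.8/45.6) = 722 × (1/2)^0.96053 ≈ 371.01 μg.
Total = 145.29 + 371.01 ≈ 516.3 μg.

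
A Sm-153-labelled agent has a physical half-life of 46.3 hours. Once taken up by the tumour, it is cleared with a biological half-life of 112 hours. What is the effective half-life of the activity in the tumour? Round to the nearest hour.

33 hours

1/t_eff = 1/t_phys + 1/t_biol = 1/46.3 + 1/112 = 0.030527 per hour.
t_eff = 46.3 × 112 / (46.3 + 112) ≈ 32.758 hours.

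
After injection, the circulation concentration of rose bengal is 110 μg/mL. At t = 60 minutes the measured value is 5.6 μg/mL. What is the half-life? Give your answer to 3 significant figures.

14.0 minutes

A/A₀ = 5.6/110 ≈ 0.050909.
n = log₂(19.643) ≈ 4.2959 half-lives elapsed in 60 minutes.
t½ = 60/4.2959 ≈ 13.967 minutes.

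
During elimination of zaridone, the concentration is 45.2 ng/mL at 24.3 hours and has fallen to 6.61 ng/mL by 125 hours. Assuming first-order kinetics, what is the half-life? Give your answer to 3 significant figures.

36.3 hours

Over Δt = 125 − 24.3 = 100.7 hours, the level fell by a factor of 45.2/6.61 ≈ 6.8381.
n = log₂(6.8381) ≈ 2.7736 half-lives, so t½ = 100.7/2.7736 ≈ 36.307 hours.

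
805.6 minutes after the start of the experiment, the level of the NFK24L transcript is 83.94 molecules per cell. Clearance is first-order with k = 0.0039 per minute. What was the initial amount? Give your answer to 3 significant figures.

1940 molecules per cell

t½ = ln 2 / k = 0.69315 / 0.0039 ≈ 177.73 minutes.
Number of half-lives elapsed: n = 805.6/177.73 ≈ 4.5327.
A₀ = A × 2^n = 83.94 × 2^4.5327 = 83.94 × 23.146 ≈ 1942.9 molecules per cell.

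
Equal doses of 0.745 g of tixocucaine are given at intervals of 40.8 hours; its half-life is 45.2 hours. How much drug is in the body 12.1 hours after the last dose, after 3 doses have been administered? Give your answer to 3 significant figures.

1.13 g

The 3 doses were given 93.7, 52.9, 12.1 hours ago.
Total = 0.745·(1/2)^(93.7/45.2) + 0.745·(1/2)^(52.9/45.2) + 0.745·(1/2)^(12.1/45.2)
      = 0.17706 + 0.33101 + 0.61883 ≈ 1.1269 g.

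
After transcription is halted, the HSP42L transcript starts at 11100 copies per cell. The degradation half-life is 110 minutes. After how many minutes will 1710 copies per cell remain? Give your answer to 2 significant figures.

300 minutes

Fraction remaining = 1710/11100 ≈ 0.15405.
n = log₂(11100/1710) = ln(6.4912)/ln 2 ≈ 2.6985 half-lives.
t = n × t½ = 2.6985 × 110 ≈ 296.83 minutes.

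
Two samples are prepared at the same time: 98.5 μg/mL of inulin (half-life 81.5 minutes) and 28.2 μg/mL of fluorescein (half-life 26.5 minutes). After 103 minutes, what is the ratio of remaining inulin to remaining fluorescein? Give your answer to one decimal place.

inulin: 98.5 × (1/2)^(103/81.5) = 98.5 × (1/2)^1.2638 ≈ 41.02 μg/mL.
fluorescein: 28.2 × (1/2)^(103/26.5) = 28.2 × (1/2)^3.8868 ≈ 1.9064 μg/mL.
Ratio ≈ 41.02 / 1.9064 ≈ 21.517.

21.5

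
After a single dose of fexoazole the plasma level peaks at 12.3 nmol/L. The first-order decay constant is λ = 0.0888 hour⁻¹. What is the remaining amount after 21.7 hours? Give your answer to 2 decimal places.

1.79 nmol/L

t½ = ln 2 / λ = 0.69315 / 0.0888 ≈ 7.8057 hours.
Number of half-lives: n = 21.7/7.8057 ≈ 2.78.
Remaining = 12.3 × (1/2)^2.78 = 12.3 × 0.14559 ≈ 1.7908 nmol/L.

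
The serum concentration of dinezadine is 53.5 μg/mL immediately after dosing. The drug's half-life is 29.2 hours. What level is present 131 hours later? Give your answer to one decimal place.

Number of half-lives: n = 131/29.2 ≈ 4.4863.
Remaining = 53.5 × (1/2)^4.4863 = 53.5 × 0.044616 ≈ 2.3869 μg/mL.

2.4 μg/mL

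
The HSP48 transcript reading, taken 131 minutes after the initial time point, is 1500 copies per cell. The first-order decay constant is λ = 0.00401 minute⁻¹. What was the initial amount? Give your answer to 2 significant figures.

2500 copies per cell

t½ = ln 2 / λ = 0.69315 / 0.00401 ≈ 172.85 minutes.
Number of half-lives elapsed: n = 131/172.85 ≈ 0.75786.
A₀ = A × 2^n = 1500 × 2^0.75786 = 1500 × 1.691 ≈ 2536.5 copies per cell.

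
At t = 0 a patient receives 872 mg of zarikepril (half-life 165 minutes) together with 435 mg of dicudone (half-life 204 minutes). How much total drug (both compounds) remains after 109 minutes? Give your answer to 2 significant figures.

zarikepril: 872 × (1/2)^(109/165) = 872 × (1/2)^0.66061 ≈ 551.64 mg.
dicudone: 435 × (1/2)^(109/204) = 435 × (1/2)^0.53431 ≈ 300.36 mg.
Total = 551.64 + 300.36 ≈ 852 mg.

850 mg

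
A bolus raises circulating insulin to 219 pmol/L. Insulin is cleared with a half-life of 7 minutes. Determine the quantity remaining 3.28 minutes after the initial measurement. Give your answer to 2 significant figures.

Number of half-lives: n = 3.28/7 ≈ 0.46857.
Remaining = 219 × (1/2)^0.46857 = 219 × 0.72268 ≈ 158.27 pmol/L.

160 pmol/L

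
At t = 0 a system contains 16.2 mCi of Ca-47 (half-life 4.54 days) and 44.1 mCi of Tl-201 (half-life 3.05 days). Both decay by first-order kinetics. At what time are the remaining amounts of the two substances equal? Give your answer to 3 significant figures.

13.4 days

Set 16.2·(1/2)^(t/4.54) = 44.1·(1/2)^(t/3.05).
Taking log₂: log₂(16.2/44.1) = t·(1/4.54 − 1/3.05).
log₂(0.36735) = -1.4448; 1/4.54 − 1/3.05 = -0.1076.
t = -1.4448 / -0.1076 ≈ 13.427 days.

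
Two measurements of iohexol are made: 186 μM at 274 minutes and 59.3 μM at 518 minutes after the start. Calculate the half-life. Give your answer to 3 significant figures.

Over Δt = 518 − 274 = 244 minutes, the level fell by a factor of 186/59.3 ≈ 3.1366.
n = log₂(3.1366) ≈ 1.6492 half-lives, so t½ = 244/1.6492 ≈ 147.95 minutes.

148 minutes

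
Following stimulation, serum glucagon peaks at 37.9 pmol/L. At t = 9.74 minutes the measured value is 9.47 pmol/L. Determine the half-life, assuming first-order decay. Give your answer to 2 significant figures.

A/A₀ = 9.47/37.9 ≈ 0.24987.
n = log₂(4.0021) ≈ 2.0008 half-lives elapsed in 9.74 minutes.
t½ = 9.74/2.0008 ≈ 4.8681 minutes.

4.9 minutes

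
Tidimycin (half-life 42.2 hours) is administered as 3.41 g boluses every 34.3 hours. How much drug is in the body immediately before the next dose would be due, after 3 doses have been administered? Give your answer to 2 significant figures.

3.7 g

The 3 doses were given 102.9, 68.6, 34.3 hours ago.
Total = 3.41·(1/2)^(102.9/42.2) + 3.41·(1/2)^(68.6/42.2) + 3.41·(1/2)^(34.3/42.2)
      = 0.62911 + 1.1051 + 1.9412 ≈ 3.6754 g.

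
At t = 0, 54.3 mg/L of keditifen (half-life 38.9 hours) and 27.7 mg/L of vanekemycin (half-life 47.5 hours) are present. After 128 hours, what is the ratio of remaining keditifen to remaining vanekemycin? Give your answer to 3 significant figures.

keditifen: 54.3 × (1/2)^(128/38.9) = 54.3 × (1/2)^3.2905 ≈ 5.5496 mg/L.
vanekemycin: 27.7 × (1/2)^(128/47.5) = 27.7 × (1/2)^2.6947 ≈ 4.2784 mg/L.
Ratio ≈ 5.5496 / 4.2784 ≈ 1.2971.

1.30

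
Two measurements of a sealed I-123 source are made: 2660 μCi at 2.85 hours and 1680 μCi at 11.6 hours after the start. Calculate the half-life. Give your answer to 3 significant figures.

Over Δt = 11.6 − 2.85 = 8.75 hours, the level fell by a factor of 2660/1680 ≈ 1.5833.
n = log₂(1.5833) ≈ 0.66297 half-lives, so t½ = 8.75/0.66297 ≈ 13.198 hours.

13.2 hours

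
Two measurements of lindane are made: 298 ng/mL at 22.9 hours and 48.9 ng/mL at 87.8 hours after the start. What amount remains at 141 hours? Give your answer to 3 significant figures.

11.1 ng/mL

Over Δt = 87.8 − 22.9 = 64.9 hours, the level fell by a factor of 298/48.9 ≈ 6.0941.
n = log₂(6.0941) ≈ 2.6074 half-lives, so t½ = 64.9/2.6074 ≈ 24.891 hours.
From t = 87.8 to t = 141: 48.9 × (1/2)^((141−87.8)/24.891) ≈ 11.115 ng/mL.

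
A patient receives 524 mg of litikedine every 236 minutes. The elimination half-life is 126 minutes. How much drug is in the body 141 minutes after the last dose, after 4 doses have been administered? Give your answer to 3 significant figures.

330 mg

The 4 doses were given 849, 613, 377, 141 minutes ago.
Total = 524·(1/2)^(849/126) + 524·(1/2)^(613/126) + 524·(1/2)^(377/126) + 524·(1/2)^(141/126)
      = 4.9087 + 17.98 + 65.861 + 241.25 ≈ 330 mg.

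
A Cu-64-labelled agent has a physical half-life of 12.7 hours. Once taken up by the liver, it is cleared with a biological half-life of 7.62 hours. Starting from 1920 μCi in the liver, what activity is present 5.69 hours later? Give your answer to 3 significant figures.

1/t_eff = 1/t_phys + 1/t_biol = 1/12.7 + 1/7.62 = 0.20997 per hour.
t_eff = 12.7 × 7.62 / (12.7 + 7.62) ≈ 4.7625 hours.
Remaining = 1920 × (1/2)^(5.69/4.7625) = 1920 × (1/2)^1.1948 ≈ 838.77 μCi.

839 μCi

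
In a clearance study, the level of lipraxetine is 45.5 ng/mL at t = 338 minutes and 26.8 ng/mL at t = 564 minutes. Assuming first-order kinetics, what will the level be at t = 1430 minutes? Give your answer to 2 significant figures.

Over Δt = 564 − 338 = 226 minutes, the level fell by a factor of 45.5/26.8 ≈ 1.6978.
n = log₂(1.6978) ≈ 0.76363 half-lives, so t½ = 226/0.76363 ≈ 295.95 minutes.
From t = 564 to t = 1430: 26.8 × (1/2)^((1430−564)/295.95) ≈ 3.526 ng/mL.

3.5 ng/mL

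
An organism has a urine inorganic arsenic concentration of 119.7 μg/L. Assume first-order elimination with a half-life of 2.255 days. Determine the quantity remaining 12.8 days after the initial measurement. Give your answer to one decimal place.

2.3 μg/L

Number of half-lives: n = 12.8/2.255 ≈ 5.6763.
Remaining = 119.7 × (1/2)^5.6763 = 119.7 × 0.019556 ≈ 2.3408 μg/L.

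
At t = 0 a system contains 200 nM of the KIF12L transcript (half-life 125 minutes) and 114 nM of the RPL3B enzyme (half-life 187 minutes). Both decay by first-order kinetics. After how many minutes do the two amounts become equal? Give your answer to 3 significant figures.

Set 200·(1/2)^(t/125) = 114·(1/2)^(t/187).
Taking log₂: log₂(200/114) = t·(1/125 − 1/187).
log₂(1.7544) = 0.81097; 1/125 − 1/187 = 0.0026524.
t = 0.81097 / 0.0026524 ≈ 305.75 minutes.

306 minutes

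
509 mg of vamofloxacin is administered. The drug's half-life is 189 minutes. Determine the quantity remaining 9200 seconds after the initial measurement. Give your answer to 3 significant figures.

Convert the elapsed time: 9200 seconds = 153.333 minutes.
Number of half-lives: n = 153.333/189 ≈ 0.81129.
Remaining = 509 × (1/2)^0.81129 = 509 × 0.56987 ≈ 290.07 mg.

290 mg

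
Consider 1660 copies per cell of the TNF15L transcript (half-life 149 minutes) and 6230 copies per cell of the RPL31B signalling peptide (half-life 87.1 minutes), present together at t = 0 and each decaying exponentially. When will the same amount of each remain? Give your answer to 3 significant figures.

400 minutes

Set 1660·(1/2)^(t/149) = 6230·(1/2)^(t/87.1).
Taking log₂: log₂(1660/6230) = t·(1/149 − 1/87.1).
log₂(0.26645) = -1.908; 1/149 − 1/87.1 = -0.0047696.
t = -1.908 / -0.0047696 ≈ 400.04 minutes.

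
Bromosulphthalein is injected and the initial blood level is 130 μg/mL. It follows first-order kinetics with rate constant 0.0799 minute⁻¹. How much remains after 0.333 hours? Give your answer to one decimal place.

t½ = ln 2 / k = 0.69315 / 0.0799 ≈ 8.6752 minutes.
Convert the elapsed time: 0.333 hours = 19.98 minutes.
Number of half-lives: n = 19.98/8.6752 ≈ 2.3031.
Remaining = 130 × (1/2)^2.3031 = 130 × 0.20262 ≈ 26.341 μg/mL.

26.3 μg/mL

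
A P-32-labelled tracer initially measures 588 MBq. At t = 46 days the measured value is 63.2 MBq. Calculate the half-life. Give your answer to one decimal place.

14.3 days

A/A₀ = 63.2/588 ≈ 0.10748.
n = log₂(9.3038) ≈ 3.2178 half-lives elapsed in 46 days.
t½ = 46/3.2178 ≈ 14.295 days.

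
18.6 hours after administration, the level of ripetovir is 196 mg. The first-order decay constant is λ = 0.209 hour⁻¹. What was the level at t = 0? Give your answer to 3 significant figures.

9560 mg

t½ = ln 2 / λ = 0.69315 / 0.209 ≈ 3.3165 hours.
Number of half-lives elapsed: n = 18.6/3.3165 ≈ 5.6083.
A₀ = A × 2^n = 196 × 2^5.6083 = 196 × 48.784 ≈ 9561.6 mg.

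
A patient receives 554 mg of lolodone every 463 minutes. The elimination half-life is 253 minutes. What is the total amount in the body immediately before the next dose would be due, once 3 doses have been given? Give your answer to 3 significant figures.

212 mg

The 3 doses were given 1389, 926, 463 minutes ago.
Total = 554·(1/2)^(1389/253) + 554·(1/2)^(926/253) + 554·(1/2)^(463/253)
      = 12.326 + 43.824 + 155.82 ≈ 211.97 mg.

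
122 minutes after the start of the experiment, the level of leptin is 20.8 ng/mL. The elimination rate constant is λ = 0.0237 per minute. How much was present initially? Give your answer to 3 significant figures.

375 ng/mL

t½ = ln 2 / λ = 0.69315 / 0.0237 ≈ 29.247 minutes.
Number of half-lives elapsed: n = 122/29.247 ≈ 4.1714.
A₀ = A × 2^n = 20.8 × 2^4.1714 = 20.8 × 18.019 ≈ 374.79 ng/mL.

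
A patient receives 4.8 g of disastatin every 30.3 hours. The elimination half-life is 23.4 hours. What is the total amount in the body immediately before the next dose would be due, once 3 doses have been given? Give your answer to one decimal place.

The 3 doses were given 90.9, 60.6, 30.3 hours ago.
Total = 4.8·(1/2)^(90.9/23.4) + 4.8·(1/2)^(60.6/23.4) + 4.8·(1/2)^(30.3/23.4)
      = 0.32498 + 0.79735 + 1.9563 ≈ 3.0787 g.

3.1 g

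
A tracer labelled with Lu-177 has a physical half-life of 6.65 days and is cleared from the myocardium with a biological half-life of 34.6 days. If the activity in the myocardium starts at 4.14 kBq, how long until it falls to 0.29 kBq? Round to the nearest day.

21 days

1/t_eff = 1/t_phys + 1/t_biol = 1/6.65 + 1/34.6 = 0.17928 per day.
t_eff = 6.65 × 34.6 / (6.65 + 34.6) ≈ 5.5779 days.
n = log₂(4.14/0.29) ≈ 3.8355; t = 3.8355 × 5.5779 ≈ 21.394 days.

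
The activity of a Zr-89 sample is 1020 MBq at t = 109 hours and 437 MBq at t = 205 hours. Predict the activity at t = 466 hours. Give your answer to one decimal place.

43.6 MBq

Over Δt = 205 − 109 = 96 hours, the level fell by a factor of 1020/437 ≈ 2.3341.
n = log₂(2.3341) ≈ 1.2229 half-lives, so t½ = 96/1.2229 ≈ 78.504 hours.
From t = 205 to t = 466: 437 × (1/2)^((466−205)/78.504) ≈ 43.617 MBq.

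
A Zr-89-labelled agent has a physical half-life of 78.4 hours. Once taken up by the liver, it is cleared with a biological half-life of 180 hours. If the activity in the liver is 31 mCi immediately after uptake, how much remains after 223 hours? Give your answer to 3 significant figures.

1/t_eff = 1/t_phys + 1/t_biol = 1/78.4 + 1/180 = 0.018311 per hour.
t_eff = 78.4 × 180 / (78.4 + 180) ≈ 54.613 hours.
Remaining = 31 × (1/2)^(223/54.613) = 31 × (1/2)^4.0833 ≈ 1.8288 mCi.

1.83 mCi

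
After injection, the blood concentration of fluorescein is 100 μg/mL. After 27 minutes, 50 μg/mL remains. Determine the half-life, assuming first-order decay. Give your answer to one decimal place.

A/A₀ = 50/100 ≈ 0.5.
n = log₂(2) ≈ 1 half-life elapsed in 27 minutes.
t½ = 27/1 ≈ 27 minutes.

27.0 minutes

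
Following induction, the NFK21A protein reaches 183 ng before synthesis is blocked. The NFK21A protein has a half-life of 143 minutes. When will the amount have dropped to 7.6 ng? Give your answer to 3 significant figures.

656 minutes

Fraction remaining = 7.6/183 ≈ 0.04153.
n = log₂(183/7.6) = ln(24.079)/ln 2 ≈ 4.5897 half-lives.
t = n × t½ = 4.5897 × 143 ≈ 656.33 minutes.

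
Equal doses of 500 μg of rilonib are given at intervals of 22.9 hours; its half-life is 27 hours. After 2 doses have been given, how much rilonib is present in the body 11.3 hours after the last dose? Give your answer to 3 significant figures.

582 μg

The 2 doses were given 34.2, 11.3 hours ago.
Total = 500·(1/2)^(34.2/27) + 500·(1/2)^(11.3/27)
      = 207.81 + 374.1 ≈ 581.91 μg.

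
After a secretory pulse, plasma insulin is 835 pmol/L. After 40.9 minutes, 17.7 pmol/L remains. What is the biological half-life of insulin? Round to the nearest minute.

A/A₀ = 17.7/835 ≈ 0.021198.
n = log₂(47.175) ≈ 5.56 half-lives elapsed in 40.9 minutes.
t½ = 40.9/5.56 ≈ 7.3562 minutes.

7 minutes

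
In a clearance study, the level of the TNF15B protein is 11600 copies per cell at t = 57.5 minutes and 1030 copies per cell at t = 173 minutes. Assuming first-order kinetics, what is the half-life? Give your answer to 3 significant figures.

Over Δt = 173 − 57.5 = 115.5 minutes, the level fell by a factor of 11600/1030 ≈ 11.262.
n = log₂(11.262) ≈ 3.4934 half-lives, so t½ = 115.5/3.4934 ≈ 33.062 minutes.

33.1 minutes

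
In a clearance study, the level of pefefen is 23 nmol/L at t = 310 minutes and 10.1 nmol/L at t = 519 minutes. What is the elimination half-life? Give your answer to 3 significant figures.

Over Δt = 519 − 310 = 209 minutes, the level fell by a factor of 23/10.1 ≈ 2.2772.
n = log₂(2.2772) ≈ 1.1873 half-lives, so t½ = 209/1.1873 ≈ 176.03 minutes.

176 minutes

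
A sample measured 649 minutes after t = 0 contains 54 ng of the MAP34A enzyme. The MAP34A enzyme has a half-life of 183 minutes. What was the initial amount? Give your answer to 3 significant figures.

Number of half-lives elapsed: n = 649/183 ≈ 3.5464.
A₀ = A × 2^n = 54 × 2^3.5464 = 54 × 11.684 ≈ 630.93 ng.

631 ng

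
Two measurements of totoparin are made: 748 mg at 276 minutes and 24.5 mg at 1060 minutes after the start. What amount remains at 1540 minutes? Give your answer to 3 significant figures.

3.02 mg

Over Δt = 1060 − 276 = 784 minutes, the level fell by a factor of 748/24.5 ≈ 30.531.
n = log₂(30.531) ≈ 4.9322 half-lives, so t½ = 784/4.9322 ≈ 158.96 minutes.
From t = 1060 to t = 1540: 24.5 × (1/2)^((1540−1060)/158.96) ≈ 3.021 mg.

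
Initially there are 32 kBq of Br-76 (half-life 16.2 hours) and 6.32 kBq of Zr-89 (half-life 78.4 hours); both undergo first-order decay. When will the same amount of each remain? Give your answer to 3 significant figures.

Set 32·(1/2)^(t/16.2) = 6.32·(1/2)^(t/78.4).
Taking log₂: log₂(32/6.32) = t·(1/16.2 − 1/78.4).
log₂(5.0633) = 2.3401; 1/16.2 − 1/78.4 = 0.048973.
t = 2.3401 / 0.048973 ≈ 47.783 hours.

47.8 hours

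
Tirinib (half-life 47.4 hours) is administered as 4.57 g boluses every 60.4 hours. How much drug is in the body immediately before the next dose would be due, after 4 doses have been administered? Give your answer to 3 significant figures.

The 4 doses were given 241.6, 181.2, 120.8, 60.4 hours ago.
Total = 4.57·(1/2)^(241.6/47.4) + 4.57·(1/2)^(181.2/47.4) + 4.57·(1/2)^(120.8/47.4) + 4.57·(1/2)^(60.4/47.4)
      = 0.13352 + 0.32296 + 0.78115 + 1.8894 ≈ 3.127 g.

3.13 g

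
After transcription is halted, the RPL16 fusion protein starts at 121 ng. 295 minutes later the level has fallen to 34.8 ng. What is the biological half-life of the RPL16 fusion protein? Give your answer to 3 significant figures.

A/A₀ = 34.8/121 ≈ 0.2876.
n = log₂(3.477) ≈ 1.7978 half-lives elapsed in 295 minutes.
t½ = 295/1.7978 ≈ 164.09 minutes.

164 minutes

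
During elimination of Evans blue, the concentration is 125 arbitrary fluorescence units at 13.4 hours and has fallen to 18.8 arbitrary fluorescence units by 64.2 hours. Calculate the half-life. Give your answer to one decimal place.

18.6 hours

Over Δt = 64.2 − 13.4 = 50.8 hours, the level fell by a factor of 125/18.8 ≈ 6.6489.
n = log₂(6.6489) ≈ 2.7331 half-lives, so t½ = 50.8/2.7331 ≈ 18.587 hours.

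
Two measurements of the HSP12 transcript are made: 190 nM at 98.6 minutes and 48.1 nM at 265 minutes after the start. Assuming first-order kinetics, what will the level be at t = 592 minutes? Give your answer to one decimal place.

Over Δt = 265 − 98.6 = 166.4 minutes, the level fell by a factor of 190/48.1 ≈ 3.9501.
n = log₂(3.9501) ≈ 1.9819 half-lives, so t½ = 166.4/1.9819 ≈ 83.96 minutes.
From t = 265 to t = 592: 48.1 × (1/2)^((592−265)/83.96) ≈ 3.2339 nM.

3.2 nM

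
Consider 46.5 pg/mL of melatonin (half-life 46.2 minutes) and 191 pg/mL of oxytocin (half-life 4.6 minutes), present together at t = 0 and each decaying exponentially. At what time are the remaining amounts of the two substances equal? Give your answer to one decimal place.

10.4 minutes

Set 46.5·(1/2)^(t/46.2) = 191·(1/2)^(t/4.6).
Taking log₂: log₂(46.5/191) = t·(1/46.2 − 1/4.6).
log₂(0.24346) = -2.0383; 1/46.2 − 1/4.6 = -0.19575.
t = -2.0383 / -0.19575 ≈ 10.413 minutes.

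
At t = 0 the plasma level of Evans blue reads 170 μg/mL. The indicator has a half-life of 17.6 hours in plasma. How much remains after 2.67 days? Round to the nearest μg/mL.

14 μg/mL

Convert the elapsed time: 2.67 days = 64.08 hours.
Number of half-lives: n = 64.08/17.6 ≈ 3.6409.
Remaining = 170 × (1/2)^3.6409 = 170 × 0.080164 ≈ 13.628 μg/mL.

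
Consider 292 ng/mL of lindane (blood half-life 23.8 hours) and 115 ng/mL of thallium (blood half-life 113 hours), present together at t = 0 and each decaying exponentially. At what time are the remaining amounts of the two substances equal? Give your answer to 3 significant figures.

Set 292·(1/2)^(t/23.8) = 115·(1/2)^(t/113).
Taking log₂: log₂(292/115) = t·(1/23.8 − 1/113).
log₂(2.5391) = 1.3443; 1/23.8 − 1/113 = 0.033167.
t = 1.3443 / 0.033167 ≈ 40.532 hours.

40.5 hours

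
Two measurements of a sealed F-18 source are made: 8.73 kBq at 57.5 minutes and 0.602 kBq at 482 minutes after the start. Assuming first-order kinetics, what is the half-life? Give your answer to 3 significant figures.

110 minutes

Over Δt = 482 − 57.5 = 424.5 minutes, the level fell by a factor of 8.73/0.602 ≈ 14.502.
n = log₂(14.502) ≈ 3.8581 half-lives, so t½ = 424.5/3.8581 ≈ 110.03 minutes.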